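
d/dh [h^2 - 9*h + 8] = 2*h - 9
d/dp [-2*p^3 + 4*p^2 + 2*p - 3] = -6*p^2 + 8*p + 2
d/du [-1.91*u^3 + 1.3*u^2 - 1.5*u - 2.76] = -5.73*u^2 + 2.6*u - 1.5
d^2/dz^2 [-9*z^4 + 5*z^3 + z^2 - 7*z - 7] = -108*z^2 + 30*z + 2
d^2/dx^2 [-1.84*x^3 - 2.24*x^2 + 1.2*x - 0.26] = -11.04*x - 4.48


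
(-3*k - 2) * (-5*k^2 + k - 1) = 15*k^3 + 7*k^2 + k + 2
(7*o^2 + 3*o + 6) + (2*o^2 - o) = 9*o^2 + 2*o + 6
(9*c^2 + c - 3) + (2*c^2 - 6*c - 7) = 11*c^2 - 5*c - 10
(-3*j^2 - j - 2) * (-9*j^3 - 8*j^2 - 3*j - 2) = 27*j^5 + 33*j^4 + 35*j^3 + 25*j^2 + 8*j + 4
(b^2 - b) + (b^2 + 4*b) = 2*b^2 + 3*b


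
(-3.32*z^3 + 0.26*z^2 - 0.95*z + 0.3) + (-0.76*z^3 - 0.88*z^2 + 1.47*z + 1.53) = -4.08*z^3 - 0.62*z^2 + 0.52*z + 1.83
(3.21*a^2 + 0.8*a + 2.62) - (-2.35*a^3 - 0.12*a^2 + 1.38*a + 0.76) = 2.35*a^3 + 3.33*a^2 - 0.58*a + 1.86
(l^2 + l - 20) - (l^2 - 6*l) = 7*l - 20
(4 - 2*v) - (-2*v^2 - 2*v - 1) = 2*v^2 + 5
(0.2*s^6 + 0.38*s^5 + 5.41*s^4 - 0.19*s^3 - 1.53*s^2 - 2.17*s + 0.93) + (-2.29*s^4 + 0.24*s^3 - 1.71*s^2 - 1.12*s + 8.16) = 0.2*s^6 + 0.38*s^5 + 3.12*s^4 + 0.05*s^3 - 3.24*s^2 - 3.29*s + 9.09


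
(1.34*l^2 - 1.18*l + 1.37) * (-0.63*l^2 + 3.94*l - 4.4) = -0.8442*l^4 + 6.023*l^3 - 11.4083*l^2 + 10.5898*l - 6.028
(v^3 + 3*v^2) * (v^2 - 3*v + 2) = v^5 - 7*v^3 + 6*v^2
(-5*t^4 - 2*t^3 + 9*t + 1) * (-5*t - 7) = 25*t^5 + 45*t^4 + 14*t^3 - 45*t^2 - 68*t - 7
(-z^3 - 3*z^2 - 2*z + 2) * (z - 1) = -z^4 - 2*z^3 + z^2 + 4*z - 2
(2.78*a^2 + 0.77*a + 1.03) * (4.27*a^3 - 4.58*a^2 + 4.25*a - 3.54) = 11.8706*a^5 - 9.4445*a^4 + 12.6865*a^3 - 11.2861*a^2 + 1.6517*a - 3.6462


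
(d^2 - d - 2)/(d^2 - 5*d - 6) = (d - 2)/(d - 6)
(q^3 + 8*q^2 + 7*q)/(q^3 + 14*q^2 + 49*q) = (q + 1)/(q + 7)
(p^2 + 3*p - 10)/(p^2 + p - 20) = (p - 2)/(p - 4)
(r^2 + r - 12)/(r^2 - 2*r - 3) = (r + 4)/(r + 1)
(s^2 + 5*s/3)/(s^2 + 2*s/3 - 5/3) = s/(s - 1)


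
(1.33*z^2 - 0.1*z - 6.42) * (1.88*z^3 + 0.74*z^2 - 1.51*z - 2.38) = 2.5004*z^5 + 0.7962*z^4 - 14.1519*z^3 - 7.7652*z^2 + 9.9322*z + 15.2796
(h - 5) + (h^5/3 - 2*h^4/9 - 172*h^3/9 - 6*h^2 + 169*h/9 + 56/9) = h^5/3 - 2*h^4/9 - 172*h^3/9 - 6*h^2 + 178*h/9 + 11/9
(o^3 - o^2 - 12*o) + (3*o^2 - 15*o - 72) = o^3 + 2*o^2 - 27*o - 72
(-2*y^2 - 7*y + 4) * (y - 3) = -2*y^3 - y^2 + 25*y - 12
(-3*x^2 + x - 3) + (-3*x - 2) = -3*x^2 - 2*x - 5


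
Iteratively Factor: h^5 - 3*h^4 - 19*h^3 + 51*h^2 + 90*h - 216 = (h + 3)*(h^4 - 6*h^3 - h^2 + 54*h - 72) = (h - 2)*(h + 3)*(h^3 - 4*h^2 - 9*h + 36) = (h - 3)*(h - 2)*(h + 3)*(h^2 - h - 12) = (h - 4)*(h - 3)*(h - 2)*(h + 3)*(h + 3)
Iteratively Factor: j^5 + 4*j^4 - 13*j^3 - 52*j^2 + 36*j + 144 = (j - 2)*(j^4 + 6*j^3 - j^2 - 54*j - 72) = (j - 2)*(j + 4)*(j^3 + 2*j^2 - 9*j - 18) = (j - 2)*(j + 3)*(j + 4)*(j^2 - j - 6) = (j - 2)*(j + 2)*(j + 3)*(j + 4)*(j - 3)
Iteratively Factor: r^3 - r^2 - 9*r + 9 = (r + 3)*(r^2 - 4*r + 3) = (r - 3)*(r + 3)*(r - 1)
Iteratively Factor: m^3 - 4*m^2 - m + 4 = (m + 1)*(m^2 - 5*m + 4) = (m - 1)*(m + 1)*(m - 4)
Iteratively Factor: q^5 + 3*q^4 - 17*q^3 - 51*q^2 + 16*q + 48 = (q + 1)*(q^4 + 2*q^3 - 19*q^2 - 32*q + 48) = (q + 1)*(q + 3)*(q^3 - q^2 - 16*q + 16) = (q - 4)*(q + 1)*(q + 3)*(q^2 + 3*q - 4) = (q - 4)*(q - 1)*(q + 1)*(q + 3)*(q + 4)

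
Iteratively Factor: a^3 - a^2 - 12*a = (a + 3)*(a^2 - 4*a) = (a - 4)*(a + 3)*(a)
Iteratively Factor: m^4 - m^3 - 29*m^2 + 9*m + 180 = (m + 4)*(m^3 - 5*m^2 - 9*m + 45) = (m - 3)*(m + 4)*(m^2 - 2*m - 15) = (m - 3)*(m + 3)*(m + 4)*(m - 5)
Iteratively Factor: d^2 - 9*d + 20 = (d - 5)*(d - 4)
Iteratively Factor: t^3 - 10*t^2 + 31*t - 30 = (t - 3)*(t^2 - 7*t + 10) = (t - 5)*(t - 3)*(t - 2)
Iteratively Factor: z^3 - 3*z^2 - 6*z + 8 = (z + 2)*(z^2 - 5*z + 4) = (z - 1)*(z + 2)*(z - 4)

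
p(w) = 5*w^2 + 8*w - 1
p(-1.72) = 0.03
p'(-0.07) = 7.30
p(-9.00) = 332.00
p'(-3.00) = -22.00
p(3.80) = 101.60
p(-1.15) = -3.59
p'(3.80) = 46.00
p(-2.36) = 7.97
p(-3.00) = 20.00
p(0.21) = 0.90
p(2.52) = 50.91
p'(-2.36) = -15.60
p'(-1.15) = -3.50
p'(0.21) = 10.10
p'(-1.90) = -11.00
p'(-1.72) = -9.20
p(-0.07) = -1.54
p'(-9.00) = -82.00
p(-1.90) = 1.85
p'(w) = 10*w + 8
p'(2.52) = 33.20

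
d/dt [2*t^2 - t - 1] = 4*t - 1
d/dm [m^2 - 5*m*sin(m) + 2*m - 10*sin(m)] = -5*m*cos(m) + 2*m - 5*sin(m) - 10*cos(m) + 2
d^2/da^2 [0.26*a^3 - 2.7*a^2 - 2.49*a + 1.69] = 1.56*a - 5.4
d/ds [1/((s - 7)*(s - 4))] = (11 - 2*s)/(s^4 - 22*s^3 + 177*s^2 - 616*s + 784)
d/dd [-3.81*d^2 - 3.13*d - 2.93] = -7.62*d - 3.13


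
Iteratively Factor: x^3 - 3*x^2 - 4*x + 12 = (x - 2)*(x^2 - x - 6) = (x - 3)*(x - 2)*(x + 2)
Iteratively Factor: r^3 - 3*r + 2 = (r + 2)*(r^2 - 2*r + 1) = (r - 1)*(r + 2)*(r - 1)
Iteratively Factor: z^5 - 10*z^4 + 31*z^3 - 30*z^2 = (z)*(z^4 - 10*z^3 + 31*z^2 - 30*z) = z*(z - 2)*(z^3 - 8*z^2 + 15*z) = z*(z - 5)*(z - 2)*(z^2 - 3*z) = z*(z - 5)*(z - 3)*(z - 2)*(z)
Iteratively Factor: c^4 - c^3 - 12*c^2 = (c + 3)*(c^3 - 4*c^2) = c*(c + 3)*(c^2 - 4*c) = c^2*(c + 3)*(c - 4)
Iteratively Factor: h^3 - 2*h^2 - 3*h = (h)*(h^2 - 2*h - 3) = h*(h + 1)*(h - 3)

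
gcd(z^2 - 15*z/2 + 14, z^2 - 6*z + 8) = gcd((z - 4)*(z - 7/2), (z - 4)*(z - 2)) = z - 4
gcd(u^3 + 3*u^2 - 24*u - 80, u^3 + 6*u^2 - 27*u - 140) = u^2 - u - 20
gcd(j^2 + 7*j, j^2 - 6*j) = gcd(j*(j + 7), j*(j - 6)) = j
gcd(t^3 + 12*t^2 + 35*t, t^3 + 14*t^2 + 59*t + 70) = t^2 + 12*t + 35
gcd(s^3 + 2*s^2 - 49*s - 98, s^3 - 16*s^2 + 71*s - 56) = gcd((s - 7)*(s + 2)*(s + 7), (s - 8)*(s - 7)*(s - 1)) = s - 7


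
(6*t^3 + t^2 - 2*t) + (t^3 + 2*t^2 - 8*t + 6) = 7*t^3 + 3*t^2 - 10*t + 6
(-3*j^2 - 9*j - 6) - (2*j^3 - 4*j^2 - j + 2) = -2*j^3 + j^2 - 8*j - 8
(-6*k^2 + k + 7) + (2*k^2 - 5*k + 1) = -4*k^2 - 4*k + 8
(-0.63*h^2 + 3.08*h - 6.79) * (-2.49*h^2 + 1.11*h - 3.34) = 1.5687*h^4 - 8.3685*h^3 + 22.4301*h^2 - 17.8241*h + 22.6786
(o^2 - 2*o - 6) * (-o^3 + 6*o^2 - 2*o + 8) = -o^5 + 8*o^4 - 8*o^3 - 24*o^2 - 4*o - 48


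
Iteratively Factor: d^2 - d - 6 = (d - 3)*(d + 2)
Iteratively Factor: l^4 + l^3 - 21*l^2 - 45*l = (l + 3)*(l^3 - 2*l^2 - 15*l) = (l - 5)*(l + 3)*(l^2 + 3*l) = l*(l - 5)*(l + 3)*(l + 3)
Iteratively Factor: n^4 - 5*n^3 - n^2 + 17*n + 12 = (n - 3)*(n^3 - 2*n^2 - 7*n - 4) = (n - 4)*(n - 3)*(n^2 + 2*n + 1) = (n - 4)*(n - 3)*(n + 1)*(n + 1)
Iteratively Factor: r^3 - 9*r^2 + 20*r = (r - 4)*(r^2 - 5*r) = r*(r - 4)*(r - 5)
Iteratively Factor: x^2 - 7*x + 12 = (x - 3)*(x - 4)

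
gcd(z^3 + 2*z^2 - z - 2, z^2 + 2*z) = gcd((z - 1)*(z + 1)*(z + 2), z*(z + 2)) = z + 2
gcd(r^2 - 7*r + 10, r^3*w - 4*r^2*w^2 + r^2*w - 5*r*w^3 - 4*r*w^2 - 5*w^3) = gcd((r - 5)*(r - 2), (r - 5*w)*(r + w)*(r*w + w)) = 1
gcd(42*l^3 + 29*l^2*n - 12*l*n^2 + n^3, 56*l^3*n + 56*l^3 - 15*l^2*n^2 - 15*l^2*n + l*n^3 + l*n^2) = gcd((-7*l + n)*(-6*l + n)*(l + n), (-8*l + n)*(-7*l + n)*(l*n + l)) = 7*l - n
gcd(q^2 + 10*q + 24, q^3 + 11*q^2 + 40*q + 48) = q + 4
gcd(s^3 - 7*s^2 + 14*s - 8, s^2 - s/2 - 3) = s - 2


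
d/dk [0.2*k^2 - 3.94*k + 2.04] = 0.4*k - 3.94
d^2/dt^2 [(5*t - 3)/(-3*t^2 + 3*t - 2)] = 6*(-3*(2*t - 1)^2*(5*t - 3) + (15*t - 8)*(3*t^2 - 3*t + 2))/(3*t^2 - 3*t + 2)^3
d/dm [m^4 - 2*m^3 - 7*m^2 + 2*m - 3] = 4*m^3 - 6*m^2 - 14*m + 2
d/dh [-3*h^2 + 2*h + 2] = 2 - 6*h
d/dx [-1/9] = 0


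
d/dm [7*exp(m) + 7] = 7*exp(m)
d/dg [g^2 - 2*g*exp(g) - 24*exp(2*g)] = -2*g*exp(g) + 2*g - 48*exp(2*g) - 2*exp(g)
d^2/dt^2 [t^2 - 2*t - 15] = 2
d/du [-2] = 0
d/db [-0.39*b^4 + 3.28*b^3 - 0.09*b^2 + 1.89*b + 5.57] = -1.56*b^3 + 9.84*b^2 - 0.18*b + 1.89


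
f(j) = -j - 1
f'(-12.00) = -1.00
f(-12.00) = 11.00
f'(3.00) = -1.00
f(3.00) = -4.00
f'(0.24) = -1.00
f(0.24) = -1.24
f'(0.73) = -1.00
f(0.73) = -1.73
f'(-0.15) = -1.00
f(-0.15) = -0.85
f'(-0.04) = -1.00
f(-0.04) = -0.96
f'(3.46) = -1.00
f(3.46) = -4.46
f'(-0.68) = -1.00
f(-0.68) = -0.32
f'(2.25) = -1.00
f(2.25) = -3.25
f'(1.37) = -1.00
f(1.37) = -2.37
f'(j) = -1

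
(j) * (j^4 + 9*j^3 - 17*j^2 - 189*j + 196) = j^5 + 9*j^4 - 17*j^3 - 189*j^2 + 196*j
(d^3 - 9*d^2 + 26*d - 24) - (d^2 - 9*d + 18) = d^3 - 10*d^2 + 35*d - 42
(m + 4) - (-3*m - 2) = 4*m + 6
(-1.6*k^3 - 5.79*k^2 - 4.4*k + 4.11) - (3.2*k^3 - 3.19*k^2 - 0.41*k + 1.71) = -4.8*k^3 - 2.6*k^2 - 3.99*k + 2.4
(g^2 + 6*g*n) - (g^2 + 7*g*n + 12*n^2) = -g*n - 12*n^2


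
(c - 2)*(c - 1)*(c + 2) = c^3 - c^2 - 4*c + 4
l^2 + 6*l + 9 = (l + 3)^2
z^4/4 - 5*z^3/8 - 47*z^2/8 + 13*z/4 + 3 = (z/4 + 1)*(z - 6)*(z - 1)*(z + 1/2)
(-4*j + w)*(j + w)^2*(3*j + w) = -12*j^4 - 25*j^3*w - 13*j^2*w^2 + j*w^3 + w^4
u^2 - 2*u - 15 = (u - 5)*(u + 3)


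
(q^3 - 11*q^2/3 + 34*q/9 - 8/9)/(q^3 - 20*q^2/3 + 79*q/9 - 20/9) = (q - 2)/(q - 5)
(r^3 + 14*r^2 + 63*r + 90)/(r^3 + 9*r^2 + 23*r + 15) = (r + 6)/(r + 1)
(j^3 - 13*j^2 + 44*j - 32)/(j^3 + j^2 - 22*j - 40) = (j^3 - 13*j^2 + 44*j - 32)/(j^3 + j^2 - 22*j - 40)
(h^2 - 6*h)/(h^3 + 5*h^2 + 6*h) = (h - 6)/(h^2 + 5*h + 6)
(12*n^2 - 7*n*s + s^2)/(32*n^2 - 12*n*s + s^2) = (-3*n + s)/(-8*n + s)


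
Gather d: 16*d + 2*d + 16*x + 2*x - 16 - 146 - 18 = 18*d + 18*x - 180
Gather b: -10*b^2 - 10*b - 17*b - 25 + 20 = -10*b^2 - 27*b - 5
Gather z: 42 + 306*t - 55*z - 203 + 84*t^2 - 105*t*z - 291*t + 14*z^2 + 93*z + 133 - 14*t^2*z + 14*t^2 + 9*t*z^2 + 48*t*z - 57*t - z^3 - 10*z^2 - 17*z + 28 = 98*t^2 - 42*t - z^3 + z^2*(9*t + 4) + z*(-14*t^2 - 57*t + 21)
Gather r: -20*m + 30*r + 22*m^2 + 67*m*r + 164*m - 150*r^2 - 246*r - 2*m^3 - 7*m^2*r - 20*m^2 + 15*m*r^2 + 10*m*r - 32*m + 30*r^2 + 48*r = -2*m^3 + 2*m^2 + 112*m + r^2*(15*m - 120) + r*(-7*m^2 + 77*m - 168)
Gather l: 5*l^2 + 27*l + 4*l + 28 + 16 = 5*l^2 + 31*l + 44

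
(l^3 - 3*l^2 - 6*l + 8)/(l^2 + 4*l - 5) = (l^2 - 2*l - 8)/(l + 5)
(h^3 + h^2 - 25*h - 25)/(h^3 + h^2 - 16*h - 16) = (h^2 - 25)/(h^2 - 16)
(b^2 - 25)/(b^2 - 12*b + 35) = (b + 5)/(b - 7)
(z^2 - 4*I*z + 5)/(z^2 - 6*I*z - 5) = (z + I)/(z - I)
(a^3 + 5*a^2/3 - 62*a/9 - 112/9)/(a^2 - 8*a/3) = a + 13/3 + 14/(3*a)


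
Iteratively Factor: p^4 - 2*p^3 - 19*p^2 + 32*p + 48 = (p - 4)*(p^3 + 2*p^2 - 11*p - 12) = (p - 4)*(p + 1)*(p^2 + p - 12) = (p - 4)*(p - 3)*(p + 1)*(p + 4)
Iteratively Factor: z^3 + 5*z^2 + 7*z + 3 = (z + 1)*(z^2 + 4*z + 3) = (z + 1)^2*(z + 3)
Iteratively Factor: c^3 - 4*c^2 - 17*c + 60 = (c + 4)*(c^2 - 8*c + 15) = (c - 5)*(c + 4)*(c - 3)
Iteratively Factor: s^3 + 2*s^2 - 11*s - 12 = (s + 1)*(s^2 + s - 12) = (s + 1)*(s + 4)*(s - 3)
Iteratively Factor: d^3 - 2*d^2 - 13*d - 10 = (d + 2)*(d^2 - 4*d - 5) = (d + 1)*(d + 2)*(d - 5)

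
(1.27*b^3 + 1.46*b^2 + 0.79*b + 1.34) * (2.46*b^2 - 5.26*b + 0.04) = 3.1242*b^5 - 3.0886*b^4 - 5.6854*b^3 - 0.8006*b^2 - 7.0168*b + 0.0536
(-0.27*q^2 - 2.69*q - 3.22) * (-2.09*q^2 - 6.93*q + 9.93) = 0.5643*q^4 + 7.4932*q^3 + 22.6904*q^2 - 4.3971*q - 31.9746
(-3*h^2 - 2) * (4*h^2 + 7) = -12*h^4 - 29*h^2 - 14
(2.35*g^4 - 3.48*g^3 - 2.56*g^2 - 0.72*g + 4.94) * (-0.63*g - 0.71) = -1.4805*g^5 + 0.5239*g^4 + 4.0836*g^3 + 2.2712*g^2 - 2.601*g - 3.5074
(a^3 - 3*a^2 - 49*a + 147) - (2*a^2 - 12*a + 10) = a^3 - 5*a^2 - 37*a + 137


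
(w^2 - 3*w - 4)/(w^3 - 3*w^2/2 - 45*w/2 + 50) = 2*(w + 1)/(2*w^2 + 5*w - 25)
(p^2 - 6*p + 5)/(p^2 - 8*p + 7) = (p - 5)/(p - 7)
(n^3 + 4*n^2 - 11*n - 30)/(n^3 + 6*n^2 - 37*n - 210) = (n^2 - n - 6)/(n^2 + n - 42)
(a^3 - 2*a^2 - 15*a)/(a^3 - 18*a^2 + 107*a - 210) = a*(a + 3)/(a^2 - 13*a + 42)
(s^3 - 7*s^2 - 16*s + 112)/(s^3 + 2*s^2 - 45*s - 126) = (s^2 - 16)/(s^2 + 9*s + 18)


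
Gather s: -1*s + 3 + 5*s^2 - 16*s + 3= 5*s^2 - 17*s + 6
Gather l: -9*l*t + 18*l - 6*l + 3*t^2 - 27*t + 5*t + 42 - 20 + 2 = l*(12 - 9*t) + 3*t^2 - 22*t + 24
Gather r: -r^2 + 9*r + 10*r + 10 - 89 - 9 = -r^2 + 19*r - 88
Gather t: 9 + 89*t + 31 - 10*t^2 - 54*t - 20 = -10*t^2 + 35*t + 20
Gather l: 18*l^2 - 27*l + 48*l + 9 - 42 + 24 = 18*l^2 + 21*l - 9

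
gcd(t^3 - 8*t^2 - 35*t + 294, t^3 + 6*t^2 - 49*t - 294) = t^2 - t - 42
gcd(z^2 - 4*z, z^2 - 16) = z - 4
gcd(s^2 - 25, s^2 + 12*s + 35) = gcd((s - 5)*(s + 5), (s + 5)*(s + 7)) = s + 5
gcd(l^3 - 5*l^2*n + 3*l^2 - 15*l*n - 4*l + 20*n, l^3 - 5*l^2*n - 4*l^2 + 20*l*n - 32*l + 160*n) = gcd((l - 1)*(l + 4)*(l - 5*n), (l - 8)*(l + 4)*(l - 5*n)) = l^2 - 5*l*n + 4*l - 20*n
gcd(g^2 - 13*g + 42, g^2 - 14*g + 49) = g - 7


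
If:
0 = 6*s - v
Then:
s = v/6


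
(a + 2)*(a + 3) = a^2 + 5*a + 6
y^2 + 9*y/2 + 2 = (y + 1/2)*(y + 4)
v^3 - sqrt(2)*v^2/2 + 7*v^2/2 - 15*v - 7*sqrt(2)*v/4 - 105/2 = (v + 7/2)*(v - 3*sqrt(2))*(v + 5*sqrt(2)/2)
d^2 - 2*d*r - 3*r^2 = (d - 3*r)*(d + r)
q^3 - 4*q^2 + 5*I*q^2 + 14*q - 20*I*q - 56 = (q - 4)*(q - 2*I)*(q + 7*I)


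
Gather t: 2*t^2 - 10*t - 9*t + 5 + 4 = 2*t^2 - 19*t + 9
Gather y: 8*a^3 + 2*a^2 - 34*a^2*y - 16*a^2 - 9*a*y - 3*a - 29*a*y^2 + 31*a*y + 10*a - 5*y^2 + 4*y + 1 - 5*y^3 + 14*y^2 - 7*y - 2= 8*a^3 - 14*a^2 + 7*a - 5*y^3 + y^2*(9 - 29*a) + y*(-34*a^2 + 22*a - 3) - 1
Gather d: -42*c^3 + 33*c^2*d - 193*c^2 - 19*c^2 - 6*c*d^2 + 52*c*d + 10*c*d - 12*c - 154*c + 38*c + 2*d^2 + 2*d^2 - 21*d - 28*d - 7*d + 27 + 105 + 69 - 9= -42*c^3 - 212*c^2 - 128*c + d^2*(4 - 6*c) + d*(33*c^2 + 62*c - 56) + 192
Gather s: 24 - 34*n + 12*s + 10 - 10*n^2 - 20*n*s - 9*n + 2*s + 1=-10*n^2 - 43*n + s*(14 - 20*n) + 35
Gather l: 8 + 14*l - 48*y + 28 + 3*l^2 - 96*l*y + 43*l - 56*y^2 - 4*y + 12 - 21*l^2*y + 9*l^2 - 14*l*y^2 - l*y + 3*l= l^2*(12 - 21*y) + l*(-14*y^2 - 97*y + 60) - 56*y^2 - 52*y + 48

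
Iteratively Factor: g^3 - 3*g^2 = (g)*(g^2 - 3*g) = g^2*(g - 3)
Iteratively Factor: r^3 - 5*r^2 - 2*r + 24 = (r - 3)*(r^2 - 2*r - 8) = (r - 4)*(r - 3)*(r + 2)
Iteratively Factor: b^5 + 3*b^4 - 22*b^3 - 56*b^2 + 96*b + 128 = (b - 2)*(b^4 + 5*b^3 - 12*b^2 - 80*b - 64) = (b - 4)*(b - 2)*(b^3 + 9*b^2 + 24*b + 16) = (b - 4)*(b - 2)*(b + 1)*(b^2 + 8*b + 16) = (b - 4)*(b - 2)*(b + 1)*(b + 4)*(b + 4)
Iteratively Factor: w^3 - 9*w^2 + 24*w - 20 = (w - 2)*(w^2 - 7*w + 10) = (w - 2)^2*(w - 5)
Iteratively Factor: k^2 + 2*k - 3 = (k - 1)*(k + 3)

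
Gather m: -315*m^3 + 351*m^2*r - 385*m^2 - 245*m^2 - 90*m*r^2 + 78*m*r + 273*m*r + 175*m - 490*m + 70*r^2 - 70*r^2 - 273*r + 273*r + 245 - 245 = -315*m^3 + m^2*(351*r - 630) + m*(-90*r^2 + 351*r - 315)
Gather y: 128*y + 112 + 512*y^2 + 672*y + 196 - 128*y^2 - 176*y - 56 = 384*y^2 + 624*y + 252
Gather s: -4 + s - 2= s - 6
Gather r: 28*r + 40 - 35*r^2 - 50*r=-35*r^2 - 22*r + 40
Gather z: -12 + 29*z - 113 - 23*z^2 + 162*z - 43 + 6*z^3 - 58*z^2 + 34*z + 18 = 6*z^3 - 81*z^2 + 225*z - 150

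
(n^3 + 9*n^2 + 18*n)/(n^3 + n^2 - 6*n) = (n + 6)/(n - 2)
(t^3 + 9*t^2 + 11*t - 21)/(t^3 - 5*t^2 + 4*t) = (t^2 + 10*t + 21)/(t*(t - 4))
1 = 1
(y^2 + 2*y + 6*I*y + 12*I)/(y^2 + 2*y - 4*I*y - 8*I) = (y + 6*I)/(y - 4*I)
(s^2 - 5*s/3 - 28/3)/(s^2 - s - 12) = (s + 7/3)/(s + 3)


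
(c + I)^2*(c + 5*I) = c^3 + 7*I*c^2 - 11*c - 5*I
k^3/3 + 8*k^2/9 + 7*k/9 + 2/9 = (k/3 + 1/3)*(k + 2/3)*(k + 1)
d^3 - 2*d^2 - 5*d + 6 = (d - 3)*(d - 1)*(d + 2)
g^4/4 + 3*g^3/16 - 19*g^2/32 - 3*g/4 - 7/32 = (g/4 + 1/4)*(g - 7/4)*(g + 1/2)*(g + 1)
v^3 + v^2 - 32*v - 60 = (v - 6)*(v + 2)*(v + 5)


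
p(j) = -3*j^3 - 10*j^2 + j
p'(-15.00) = -1724.00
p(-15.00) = 7860.00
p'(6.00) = -443.00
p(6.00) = -1002.00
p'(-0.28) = 5.89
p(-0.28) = -1.00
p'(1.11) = -32.29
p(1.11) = -15.31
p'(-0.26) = 5.59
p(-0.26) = -0.88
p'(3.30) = -163.01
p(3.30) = -213.41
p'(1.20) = -35.96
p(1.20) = -18.38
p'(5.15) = -340.70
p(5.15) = -669.85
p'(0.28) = -5.31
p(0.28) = -0.57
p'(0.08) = -0.66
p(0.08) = 0.01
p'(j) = -9*j^2 - 20*j + 1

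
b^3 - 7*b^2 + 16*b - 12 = (b - 3)*(b - 2)^2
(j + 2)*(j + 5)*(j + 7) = j^3 + 14*j^2 + 59*j + 70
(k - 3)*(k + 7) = k^2 + 4*k - 21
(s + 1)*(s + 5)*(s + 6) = s^3 + 12*s^2 + 41*s + 30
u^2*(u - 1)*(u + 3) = u^4 + 2*u^3 - 3*u^2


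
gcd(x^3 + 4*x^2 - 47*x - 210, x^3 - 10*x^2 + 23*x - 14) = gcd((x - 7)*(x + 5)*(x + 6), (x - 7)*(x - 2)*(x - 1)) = x - 7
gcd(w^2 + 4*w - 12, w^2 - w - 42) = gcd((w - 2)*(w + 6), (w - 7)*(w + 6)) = w + 6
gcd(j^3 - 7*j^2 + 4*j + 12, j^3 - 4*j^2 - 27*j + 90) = j - 6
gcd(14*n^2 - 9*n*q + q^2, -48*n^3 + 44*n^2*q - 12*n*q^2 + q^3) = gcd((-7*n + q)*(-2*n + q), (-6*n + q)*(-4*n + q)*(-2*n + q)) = -2*n + q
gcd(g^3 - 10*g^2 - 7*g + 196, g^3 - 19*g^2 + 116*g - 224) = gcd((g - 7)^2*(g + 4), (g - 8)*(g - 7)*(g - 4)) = g - 7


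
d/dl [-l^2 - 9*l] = -2*l - 9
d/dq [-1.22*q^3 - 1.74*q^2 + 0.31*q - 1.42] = -3.66*q^2 - 3.48*q + 0.31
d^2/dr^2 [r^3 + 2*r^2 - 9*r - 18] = 6*r + 4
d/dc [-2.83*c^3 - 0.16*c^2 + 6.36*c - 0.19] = -8.49*c^2 - 0.32*c + 6.36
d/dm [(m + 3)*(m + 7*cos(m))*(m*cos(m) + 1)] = -(m + 3)*(m + 7*cos(m))*(m*sin(m) - cos(m)) - (m + 3)*(m*cos(m) + 1)*(7*sin(m) - 1) + (m + 7*cos(m))*(m*cos(m) + 1)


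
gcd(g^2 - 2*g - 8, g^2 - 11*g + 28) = g - 4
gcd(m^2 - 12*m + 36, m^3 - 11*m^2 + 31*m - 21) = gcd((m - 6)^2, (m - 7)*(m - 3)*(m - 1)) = 1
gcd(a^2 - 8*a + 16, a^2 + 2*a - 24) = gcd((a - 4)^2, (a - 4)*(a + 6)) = a - 4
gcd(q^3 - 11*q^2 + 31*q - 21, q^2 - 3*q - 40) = 1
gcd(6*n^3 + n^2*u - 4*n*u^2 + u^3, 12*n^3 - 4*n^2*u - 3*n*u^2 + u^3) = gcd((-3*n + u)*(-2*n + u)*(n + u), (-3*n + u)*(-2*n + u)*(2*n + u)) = 6*n^2 - 5*n*u + u^2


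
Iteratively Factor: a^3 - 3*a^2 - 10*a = (a)*(a^2 - 3*a - 10) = a*(a - 5)*(a + 2)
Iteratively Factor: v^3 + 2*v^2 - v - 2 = (v + 2)*(v^2 - 1) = (v - 1)*(v + 2)*(v + 1)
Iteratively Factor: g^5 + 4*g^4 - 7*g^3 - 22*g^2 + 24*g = (g - 1)*(g^4 + 5*g^3 - 2*g^2 - 24*g) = (g - 1)*(g + 3)*(g^3 + 2*g^2 - 8*g) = g*(g - 1)*(g + 3)*(g^2 + 2*g - 8) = g*(g - 1)*(g + 3)*(g + 4)*(g - 2)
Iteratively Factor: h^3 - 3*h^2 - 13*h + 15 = (h + 3)*(h^2 - 6*h + 5) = (h - 1)*(h + 3)*(h - 5)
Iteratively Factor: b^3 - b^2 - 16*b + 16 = (b - 4)*(b^2 + 3*b - 4) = (b - 4)*(b - 1)*(b + 4)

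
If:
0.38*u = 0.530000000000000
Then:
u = 1.39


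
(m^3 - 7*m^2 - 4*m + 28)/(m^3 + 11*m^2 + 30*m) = (m^3 - 7*m^2 - 4*m + 28)/(m*(m^2 + 11*m + 30))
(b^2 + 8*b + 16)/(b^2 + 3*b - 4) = (b + 4)/(b - 1)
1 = 1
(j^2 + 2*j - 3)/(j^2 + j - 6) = (j - 1)/(j - 2)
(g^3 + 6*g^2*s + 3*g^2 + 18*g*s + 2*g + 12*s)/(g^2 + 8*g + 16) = (g^3 + 6*g^2*s + 3*g^2 + 18*g*s + 2*g + 12*s)/(g^2 + 8*g + 16)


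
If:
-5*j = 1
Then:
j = -1/5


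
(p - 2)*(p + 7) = p^2 + 5*p - 14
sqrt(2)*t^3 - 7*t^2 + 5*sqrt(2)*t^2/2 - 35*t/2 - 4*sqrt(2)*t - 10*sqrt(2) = (t + 5/2)*(t - 4*sqrt(2))*(sqrt(2)*t + 1)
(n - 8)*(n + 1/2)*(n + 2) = n^3 - 11*n^2/2 - 19*n - 8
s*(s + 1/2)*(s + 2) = s^3 + 5*s^2/2 + s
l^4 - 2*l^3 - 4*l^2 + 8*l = l*(l - 2)^2*(l + 2)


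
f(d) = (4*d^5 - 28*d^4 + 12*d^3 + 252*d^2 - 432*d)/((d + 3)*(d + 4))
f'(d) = (20*d^4 - 112*d^3 + 36*d^2 + 504*d - 432)/((d + 3)*(d + 4)) - (4*d^5 - 28*d^4 + 12*d^3 + 252*d^2 - 432*d)/((d + 3)*(d + 4)^2) - (4*d^5 - 28*d^4 + 12*d^3 + 252*d^2 - 432*d)/((d + 3)^2*(d + 4)) = 4*(3*d^4 - 4*d^3 - 87*d^2 + 264*d - 144)/(d^2 + 8*d + 16)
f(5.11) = 11.09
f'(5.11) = 21.45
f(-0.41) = 23.43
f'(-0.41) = -82.71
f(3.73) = -0.28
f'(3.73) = 0.23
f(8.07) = 279.79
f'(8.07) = 190.61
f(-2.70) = 1808.44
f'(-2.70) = -2965.36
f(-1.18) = 151.49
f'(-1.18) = -283.82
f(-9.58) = -14758.84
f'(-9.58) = 2328.84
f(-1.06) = 120.29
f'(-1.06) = -237.42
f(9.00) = 498.46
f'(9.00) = 282.89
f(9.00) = 498.46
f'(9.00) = 282.89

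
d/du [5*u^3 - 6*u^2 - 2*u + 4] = 15*u^2 - 12*u - 2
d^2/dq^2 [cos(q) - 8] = -cos(q)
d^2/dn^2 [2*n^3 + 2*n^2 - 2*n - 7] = 12*n + 4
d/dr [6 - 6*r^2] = -12*r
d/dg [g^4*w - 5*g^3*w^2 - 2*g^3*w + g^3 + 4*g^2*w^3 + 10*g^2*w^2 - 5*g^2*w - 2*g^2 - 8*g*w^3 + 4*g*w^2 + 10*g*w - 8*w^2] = 4*g^3*w - 15*g^2*w^2 - 6*g^2*w + 3*g^2 + 8*g*w^3 + 20*g*w^2 - 10*g*w - 4*g - 8*w^3 + 4*w^2 + 10*w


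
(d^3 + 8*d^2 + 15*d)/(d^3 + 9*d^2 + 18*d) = (d + 5)/(d + 6)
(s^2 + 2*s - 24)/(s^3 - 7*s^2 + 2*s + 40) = (s + 6)/(s^2 - 3*s - 10)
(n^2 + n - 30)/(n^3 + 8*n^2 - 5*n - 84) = (n^2 + n - 30)/(n^3 + 8*n^2 - 5*n - 84)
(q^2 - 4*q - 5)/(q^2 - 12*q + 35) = (q + 1)/(q - 7)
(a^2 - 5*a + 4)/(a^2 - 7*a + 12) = (a - 1)/(a - 3)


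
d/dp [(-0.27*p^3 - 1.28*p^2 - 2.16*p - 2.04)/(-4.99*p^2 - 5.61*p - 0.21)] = (1.3473*p^4 + 3.0294*p^3 - 3.4275*p^2 - 19.8216*p - 10.9908)/(24.9001*p^4 + 55.9878*p^3 + 33.5679*p^2 + 2.3562*p + 0.0441)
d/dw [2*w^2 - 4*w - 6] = 4*w - 4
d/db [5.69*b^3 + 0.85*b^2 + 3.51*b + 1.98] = 17.07*b^2 + 1.7*b + 3.51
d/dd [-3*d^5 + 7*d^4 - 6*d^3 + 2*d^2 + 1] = d*(-15*d^3 + 28*d^2 - 18*d + 4)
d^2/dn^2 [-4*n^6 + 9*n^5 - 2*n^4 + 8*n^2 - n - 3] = -120*n^4 + 180*n^3 - 24*n^2 + 16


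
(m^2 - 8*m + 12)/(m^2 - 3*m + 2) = (m - 6)/(m - 1)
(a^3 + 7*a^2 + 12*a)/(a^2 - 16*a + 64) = a*(a^2 + 7*a + 12)/(a^2 - 16*a + 64)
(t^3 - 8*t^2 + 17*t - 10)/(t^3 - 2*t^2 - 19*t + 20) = (t - 2)/(t + 4)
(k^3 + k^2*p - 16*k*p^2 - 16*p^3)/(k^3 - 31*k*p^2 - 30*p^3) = (-k^2 + 16*p^2)/(-k^2 + k*p + 30*p^2)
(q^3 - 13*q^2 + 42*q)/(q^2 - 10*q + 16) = q*(q^2 - 13*q + 42)/(q^2 - 10*q + 16)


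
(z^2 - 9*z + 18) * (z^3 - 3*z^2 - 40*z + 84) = z^5 - 12*z^4 + 5*z^3 + 390*z^2 - 1476*z + 1512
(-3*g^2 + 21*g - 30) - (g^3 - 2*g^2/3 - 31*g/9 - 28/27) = -g^3 - 7*g^2/3 + 220*g/9 - 782/27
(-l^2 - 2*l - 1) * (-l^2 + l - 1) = l^4 + l^3 + l + 1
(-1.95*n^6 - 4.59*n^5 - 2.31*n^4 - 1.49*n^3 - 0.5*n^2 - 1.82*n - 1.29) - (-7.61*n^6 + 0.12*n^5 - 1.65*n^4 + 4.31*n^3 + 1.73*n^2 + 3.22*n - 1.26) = 5.66*n^6 - 4.71*n^5 - 0.66*n^4 - 5.8*n^3 - 2.23*n^2 - 5.04*n - 0.03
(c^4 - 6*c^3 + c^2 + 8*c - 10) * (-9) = -9*c^4 + 54*c^3 - 9*c^2 - 72*c + 90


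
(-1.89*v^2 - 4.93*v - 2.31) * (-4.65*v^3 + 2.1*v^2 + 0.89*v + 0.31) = 8.7885*v^5 + 18.9555*v^4 - 1.2936*v^3 - 9.8246*v^2 - 3.5842*v - 0.7161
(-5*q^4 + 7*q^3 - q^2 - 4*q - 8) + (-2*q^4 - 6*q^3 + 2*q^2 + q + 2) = -7*q^4 + q^3 + q^2 - 3*q - 6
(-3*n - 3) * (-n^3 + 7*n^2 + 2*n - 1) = 3*n^4 - 18*n^3 - 27*n^2 - 3*n + 3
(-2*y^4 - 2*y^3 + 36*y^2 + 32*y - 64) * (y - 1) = -2*y^5 + 38*y^3 - 4*y^2 - 96*y + 64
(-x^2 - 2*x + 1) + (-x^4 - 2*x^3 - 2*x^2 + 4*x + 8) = -x^4 - 2*x^3 - 3*x^2 + 2*x + 9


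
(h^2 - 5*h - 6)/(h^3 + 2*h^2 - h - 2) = (h - 6)/(h^2 + h - 2)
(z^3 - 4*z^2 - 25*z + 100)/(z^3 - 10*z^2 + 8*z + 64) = (z^2 - 25)/(z^2 - 6*z - 16)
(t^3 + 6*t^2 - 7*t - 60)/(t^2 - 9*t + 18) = (t^2 + 9*t + 20)/(t - 6)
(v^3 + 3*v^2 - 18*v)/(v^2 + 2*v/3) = 3*(v^2 + 3*v - 18)/(3*v + 2)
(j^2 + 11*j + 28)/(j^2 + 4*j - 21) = (j + 4)/(j - 3)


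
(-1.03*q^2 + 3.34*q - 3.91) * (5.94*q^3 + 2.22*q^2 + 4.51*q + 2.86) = -6.1182*q^5 + 17.553*q^4 - 20.4559*q^3 + 3.4374*q^2 - 8.0817*q - 11.1826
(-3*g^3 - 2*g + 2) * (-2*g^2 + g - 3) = 6*g^5 - 3*g^4 + 13*g^3 - 6*g^2 + 8*g - 6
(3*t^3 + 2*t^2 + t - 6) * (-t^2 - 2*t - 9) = -3*t^5 - 8*t^4 - 32*t^3 - 14*t^2 + 3*t + 54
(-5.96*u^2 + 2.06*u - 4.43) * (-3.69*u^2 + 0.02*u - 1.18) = 21.9924*u^4 - 7.7206*u^3 + 23.4207*u^2 - 2.5194*u + 5.2274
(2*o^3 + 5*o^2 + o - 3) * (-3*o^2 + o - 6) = -6*o^5 - 13*o^4 - 10*o^3 - 20*o^2 - 9*o + 18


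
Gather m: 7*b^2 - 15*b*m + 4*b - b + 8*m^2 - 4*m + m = 7*b^2 + 3*b + 8*m^2 + m*(-15*b - 3)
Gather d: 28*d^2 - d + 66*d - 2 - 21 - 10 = 28*d^2 + 65*d - 33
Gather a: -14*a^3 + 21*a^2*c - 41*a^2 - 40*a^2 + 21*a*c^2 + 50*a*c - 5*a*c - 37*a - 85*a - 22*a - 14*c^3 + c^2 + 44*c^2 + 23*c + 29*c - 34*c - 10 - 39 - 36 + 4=-14*a^3 + a^2*(21*c - 81) + a*(21*c^2 + 45*c - 144) - 14*c^3 + 45*c^2 + 18*c - 81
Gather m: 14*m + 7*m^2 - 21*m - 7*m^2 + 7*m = 0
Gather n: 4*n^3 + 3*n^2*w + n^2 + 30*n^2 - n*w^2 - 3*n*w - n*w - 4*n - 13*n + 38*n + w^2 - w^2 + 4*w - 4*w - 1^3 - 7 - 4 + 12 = 4*n^3 + n^2*(3*w + 31) + n*(-w^2 - 4*w + 21)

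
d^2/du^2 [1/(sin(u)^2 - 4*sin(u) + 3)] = 2*(-2*sin(u)^3 + 4*sin(u)^2 + 5*sin(u) - 13)/((sin(u) - 3)^3*(sin(u) - 1)^2)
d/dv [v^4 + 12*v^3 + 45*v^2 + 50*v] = 4*v^3 + 36*v^2 + 90*v + 50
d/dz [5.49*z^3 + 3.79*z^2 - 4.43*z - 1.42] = 16.47*z^2 + 7.58*z - 4.43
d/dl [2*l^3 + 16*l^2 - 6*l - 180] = 6*l^2 + 32*l - 6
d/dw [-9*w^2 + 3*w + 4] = 3 - 18*w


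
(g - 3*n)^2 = g^2 - 6*g*n + 9*n^2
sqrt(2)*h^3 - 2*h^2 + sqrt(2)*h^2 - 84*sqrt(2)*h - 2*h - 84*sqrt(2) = (h - 7*sqrt(2))*(h + 6*sqrt(2))*(sqrt(2)*h + sqrt(2))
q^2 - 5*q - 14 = (q - 7)*(q + 2)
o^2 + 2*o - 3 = (o - 1)*(o + 3)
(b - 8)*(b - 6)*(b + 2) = b^3 - 12*b^2 + 20*b + 96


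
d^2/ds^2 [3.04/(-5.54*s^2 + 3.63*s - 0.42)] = (186.604928*s^2 - 122.270016*s - 3.04*(11.08*s - 3.63)*(22.16*s - 7.26) + 14.146944)/(5.54*s^2 - 3.63*s + 0.42)^3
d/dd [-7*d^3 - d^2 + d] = -21*d^2 - 2*d + 1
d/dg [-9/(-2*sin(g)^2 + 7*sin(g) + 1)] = 9*(7 - 4*sin(g))*cos(g)/(7*sin(g) + cos(2*g))^2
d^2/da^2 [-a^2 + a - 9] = -2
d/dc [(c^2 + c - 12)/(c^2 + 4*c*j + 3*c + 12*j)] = ((2*c + 1)*(c^2 + 4*c*j + 3*c + 12*j) - (2*c + 4*j + 3)*(c^2 + c - 12))/(c^2 + 4*c*j + 3*c + 12*j)^2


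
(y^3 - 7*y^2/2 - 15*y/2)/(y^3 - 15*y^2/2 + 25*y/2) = (2*y + 3)/(2*y - 5)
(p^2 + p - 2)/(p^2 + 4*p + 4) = (p - 1)/(p + 2)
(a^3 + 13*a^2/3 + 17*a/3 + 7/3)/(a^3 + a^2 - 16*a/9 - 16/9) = 3*(3*a^2 + 10*a + 7)/(9*a^2 - 16)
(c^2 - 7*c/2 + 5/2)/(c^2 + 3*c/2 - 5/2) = (2*c - 5)/(2*c + 5)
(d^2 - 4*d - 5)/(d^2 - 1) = (d - 5)/(d - 1)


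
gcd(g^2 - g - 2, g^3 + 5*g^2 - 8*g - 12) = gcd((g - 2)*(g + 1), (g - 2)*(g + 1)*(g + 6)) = g^2 - g - 2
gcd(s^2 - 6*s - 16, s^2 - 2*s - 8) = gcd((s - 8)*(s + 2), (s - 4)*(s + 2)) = s + 2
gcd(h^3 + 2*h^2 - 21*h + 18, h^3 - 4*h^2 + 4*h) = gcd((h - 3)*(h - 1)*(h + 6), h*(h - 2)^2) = 1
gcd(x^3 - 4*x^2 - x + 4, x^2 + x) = x + 1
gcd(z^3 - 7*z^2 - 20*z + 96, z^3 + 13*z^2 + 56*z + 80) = z + 4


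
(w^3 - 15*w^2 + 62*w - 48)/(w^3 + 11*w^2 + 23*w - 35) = (w^2 - 14*w + 48)/(w^2 + 12*w + 35)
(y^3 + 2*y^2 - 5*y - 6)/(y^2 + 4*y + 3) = y - 2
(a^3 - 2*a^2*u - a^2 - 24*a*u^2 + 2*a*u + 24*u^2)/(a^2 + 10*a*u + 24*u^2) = (a^2 - 6*a*u - a + 6*u)/(a + 6*u)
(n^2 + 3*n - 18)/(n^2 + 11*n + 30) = (n - 3)/(n + 5)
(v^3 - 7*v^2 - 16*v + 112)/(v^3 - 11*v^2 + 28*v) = (v + 4)/v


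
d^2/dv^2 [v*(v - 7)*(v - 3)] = 6*v - 20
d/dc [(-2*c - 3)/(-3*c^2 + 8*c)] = 6*(-c^2 - 3*c + 4)/(c^2*(9*c^2 - 48*c + 64))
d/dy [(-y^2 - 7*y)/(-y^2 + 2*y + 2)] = (-9*y^2 - 4*y - 14)/(y^4 - 4*y^3 + 8*y + 4)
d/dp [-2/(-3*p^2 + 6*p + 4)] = 12*(1 - p)/(-3*p^2 + 6*p + 4)^2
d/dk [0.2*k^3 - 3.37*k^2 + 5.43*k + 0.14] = 0.6*k^2 - 6.74*k + 5.43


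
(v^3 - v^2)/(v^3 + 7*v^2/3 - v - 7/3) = 3*v^2/(3*v^2 + 10*v + 7)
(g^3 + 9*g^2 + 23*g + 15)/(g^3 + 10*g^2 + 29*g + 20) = (g + 3)/(g + 4)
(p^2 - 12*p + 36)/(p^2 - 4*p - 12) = (p - 6)/(p + 2)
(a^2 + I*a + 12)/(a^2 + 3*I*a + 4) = (a - 3*I)/(a - I)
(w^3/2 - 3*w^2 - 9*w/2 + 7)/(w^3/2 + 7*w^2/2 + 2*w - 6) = (w - 7)/(w + 6)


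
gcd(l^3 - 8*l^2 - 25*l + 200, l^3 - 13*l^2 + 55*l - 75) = l - 5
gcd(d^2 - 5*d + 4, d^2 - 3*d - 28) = 1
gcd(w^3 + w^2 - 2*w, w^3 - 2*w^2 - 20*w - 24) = w + 2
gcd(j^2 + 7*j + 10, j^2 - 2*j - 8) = j + 2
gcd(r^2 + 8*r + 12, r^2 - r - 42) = r + 6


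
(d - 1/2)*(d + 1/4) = d^2 - d/4 - 1/8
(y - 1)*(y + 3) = y^2 + 2*y - 3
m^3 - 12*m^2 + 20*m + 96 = (m - 8)*(m - 6)*(m + 2)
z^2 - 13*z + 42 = (z - 7)*(z - 6)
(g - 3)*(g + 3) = g^2 - 9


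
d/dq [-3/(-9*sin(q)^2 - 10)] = -108*sin(2*q)/(9*cos(2*q) - 29)^2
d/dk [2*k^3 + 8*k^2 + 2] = 2*k*(3*k + 8)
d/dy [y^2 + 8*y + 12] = 2*y + 8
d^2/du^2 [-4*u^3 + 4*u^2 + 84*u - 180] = 8 - 24*u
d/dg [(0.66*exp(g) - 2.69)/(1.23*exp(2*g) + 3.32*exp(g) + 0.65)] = (-0.8118*exp(2*g) + 6.6174*exp(g) + 9.3598)*exp(g)/(1.5129*exp(4*g) + 8.1672*exp(3*g) + 12.6214*exp(2*g) + 4.316*exp(g) + 0.4225)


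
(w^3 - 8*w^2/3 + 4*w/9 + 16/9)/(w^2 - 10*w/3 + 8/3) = w + 2/3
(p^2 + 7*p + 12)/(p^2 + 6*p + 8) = (p + 3)/(p + 2)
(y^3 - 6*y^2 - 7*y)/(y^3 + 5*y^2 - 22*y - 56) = y*(y^2 - 6*y - 7)/(y^3 + 5*y^2 - 22*y - 56)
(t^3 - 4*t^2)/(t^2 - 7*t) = t*(t - 4)/(t - 7)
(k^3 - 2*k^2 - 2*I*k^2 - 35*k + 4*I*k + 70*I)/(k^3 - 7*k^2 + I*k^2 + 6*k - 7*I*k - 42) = (k + 5)/(k + 3*I)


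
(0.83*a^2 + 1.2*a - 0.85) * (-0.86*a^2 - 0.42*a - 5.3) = -0.7138*a^4 - 1.3806*a^3 - 4.172*a^2 - 6.003*a + 4.505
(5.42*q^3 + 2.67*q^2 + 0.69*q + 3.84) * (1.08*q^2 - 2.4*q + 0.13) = 5.8536*q^5 - 10.1244*q^4 - 4.9582*q^3 + 2.8383*q^2 - 9.1263*q + 0.4992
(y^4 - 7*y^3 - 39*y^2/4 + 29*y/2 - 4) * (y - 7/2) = y^5 - 21*y^4/2 + 59*y^3/4 + 389*y^2/8 - 219*y/4 + 14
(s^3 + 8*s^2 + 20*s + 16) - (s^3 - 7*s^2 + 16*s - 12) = 15*s^2 + 4*s + 28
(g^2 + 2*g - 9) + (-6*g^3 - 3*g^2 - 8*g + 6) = -6*g^3 - 2*g^2 - 6*g - 3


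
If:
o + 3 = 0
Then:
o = -3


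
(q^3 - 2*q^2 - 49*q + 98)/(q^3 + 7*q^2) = 1 - 9/q + 14/q^2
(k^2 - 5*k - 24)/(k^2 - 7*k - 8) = (k + 3)/(k + 1)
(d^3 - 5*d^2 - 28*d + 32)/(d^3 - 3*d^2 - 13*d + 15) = (d^2 - 4*d - 32)/(d^2 - 2*d - 15)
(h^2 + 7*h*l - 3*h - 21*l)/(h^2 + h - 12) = (h + 7*l)/(h + 4)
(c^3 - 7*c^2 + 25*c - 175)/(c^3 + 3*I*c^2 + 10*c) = (c^2 - c*(7 + 5*I) + 35*I)/(c*(c - 2*I))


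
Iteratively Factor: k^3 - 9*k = (k + 3)*(k^2 - 3*k) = k*(k + 3)*(k - 3)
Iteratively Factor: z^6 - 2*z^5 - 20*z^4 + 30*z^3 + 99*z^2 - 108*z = (z + 3)*(z^5 - 5*z^4 - 5*z^3 + 45*z^2 - 36*z) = (z - 4)*(z + 3)*(z^4 - z^3 - 9*z^2 + 9*z) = (z - 4)*(z + 3)^2*(z^3 - 4*z^2 + 3*z) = z*(z - 4)*(z + 3)^2*(z^2 - 4*z + 3) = z*(z - 4)*(z - 1)*(z + 3)^2*(z - 3)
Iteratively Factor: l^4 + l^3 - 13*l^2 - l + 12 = (l + 4)*(l^3 - 3*l^2 - l + 3) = (l - 1)*(l + 4)*(l^2 - 2*l - 3) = (l - 1)*(l + 1)*(l + 4)*(l - 3)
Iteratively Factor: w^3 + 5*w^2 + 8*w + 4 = (w + 1)*(w^2 + 4*w + 4) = (w + 1)*(w + 2)*(w + 2)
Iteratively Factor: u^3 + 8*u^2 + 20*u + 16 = (u + 2)*(u^2 + 6*u + 8) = (u + 2)^2*(u + 4)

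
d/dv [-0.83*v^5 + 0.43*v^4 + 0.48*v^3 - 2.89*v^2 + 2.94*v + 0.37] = -4.15*v^4 + 1.72*v^3 + 1.44*v^2 - 5.78*v + 2.94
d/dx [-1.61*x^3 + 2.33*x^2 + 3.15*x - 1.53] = -4.83*x^2 + 4.66*x + 3.15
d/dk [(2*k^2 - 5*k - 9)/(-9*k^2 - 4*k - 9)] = (-53*k^2 - 198*k + 9)/(81*k^4 + 72*k^3 + 178*k^2 + 72*k + 81)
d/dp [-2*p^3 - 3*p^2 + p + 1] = -6*p^2 - 6*p + 1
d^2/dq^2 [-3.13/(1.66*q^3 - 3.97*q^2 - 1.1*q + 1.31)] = ((31.1748*q - 24.8522)*(1.66*q^3 - 3.97*q^2 - 1.1*q + 1.31) - 3.13*(-9.96*q^2 + 15.88*q + 2.2)*(-4.98*q^2 + 7.94*q + 1.1))/(1.66*q^3 - 3.97*q^2 - 1.1*q + 1.31)^3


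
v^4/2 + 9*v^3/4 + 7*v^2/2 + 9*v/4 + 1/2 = (v/2 + 1/2)*(v + 1/2)*(v + 1)*(v + 2)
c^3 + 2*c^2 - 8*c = c*(c - 2)*(c + 4)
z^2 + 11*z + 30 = (z + 5)*(z + 6)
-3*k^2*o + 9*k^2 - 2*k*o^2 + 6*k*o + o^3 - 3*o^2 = (-3*k + o)*(k + o)*(o - 3)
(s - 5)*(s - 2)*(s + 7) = s^3 - 39*s + 70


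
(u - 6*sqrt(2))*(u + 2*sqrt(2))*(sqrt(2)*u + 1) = sqrt(2)*u^3 - 7*u^2 - 28*sqrt(2)*u - 24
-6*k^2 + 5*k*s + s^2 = (-k + s)*(6*k + s)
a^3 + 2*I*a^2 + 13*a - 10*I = (a - 2*I)*(a - I)*(a + 5*I)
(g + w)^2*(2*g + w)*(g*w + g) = 2*g^4*w + 2*g^4 + 5*g^3*w^2 + 5*g^3*w + 4*g^2*w^3 + 4*g^2*w^2 + g*w^4 + g*w^3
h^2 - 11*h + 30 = (h - 6)*(h - 5)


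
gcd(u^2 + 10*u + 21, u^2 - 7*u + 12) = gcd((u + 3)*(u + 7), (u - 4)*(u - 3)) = 1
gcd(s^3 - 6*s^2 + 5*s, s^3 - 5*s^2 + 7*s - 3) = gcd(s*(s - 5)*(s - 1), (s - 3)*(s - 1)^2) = s - 1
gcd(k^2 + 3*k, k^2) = k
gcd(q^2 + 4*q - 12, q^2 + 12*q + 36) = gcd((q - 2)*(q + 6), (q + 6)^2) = q + 6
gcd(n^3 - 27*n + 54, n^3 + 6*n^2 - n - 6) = n + 6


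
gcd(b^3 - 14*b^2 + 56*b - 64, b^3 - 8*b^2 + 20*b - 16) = b^2 - 6*b + 8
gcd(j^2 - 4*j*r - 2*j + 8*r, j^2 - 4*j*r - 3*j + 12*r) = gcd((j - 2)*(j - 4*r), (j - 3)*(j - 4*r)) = -j + 4*r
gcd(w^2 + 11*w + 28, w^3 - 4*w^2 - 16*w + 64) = w + 4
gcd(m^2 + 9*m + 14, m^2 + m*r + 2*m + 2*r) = m + 2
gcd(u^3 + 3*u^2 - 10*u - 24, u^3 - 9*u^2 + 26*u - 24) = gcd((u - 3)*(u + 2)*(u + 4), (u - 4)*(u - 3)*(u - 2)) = u - 3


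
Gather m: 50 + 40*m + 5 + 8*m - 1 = 48*m + 54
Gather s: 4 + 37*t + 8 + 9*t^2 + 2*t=9*t^2 + 39*t + 12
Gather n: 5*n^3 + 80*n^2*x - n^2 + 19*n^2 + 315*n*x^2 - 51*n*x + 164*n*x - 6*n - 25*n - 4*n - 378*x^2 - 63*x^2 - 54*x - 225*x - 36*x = 5*n^3 + n^2*(80*x + 18) + n*(315*x^2 + 113*x - 35) - 441*x^2 - 315*x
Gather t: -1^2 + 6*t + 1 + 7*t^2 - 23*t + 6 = 7*t^2 - 17*t + 6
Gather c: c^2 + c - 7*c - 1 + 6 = c^2 - 6*c + 5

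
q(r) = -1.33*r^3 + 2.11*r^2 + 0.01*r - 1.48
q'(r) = -3.99*r^2 + 4.22*r + 0.01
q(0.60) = -1.00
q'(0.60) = 1.11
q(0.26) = -1.36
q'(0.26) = 0.84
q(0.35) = -1.28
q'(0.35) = 1.00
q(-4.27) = 140.50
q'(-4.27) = -90.76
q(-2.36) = 27.73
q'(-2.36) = -32.17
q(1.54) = -1.32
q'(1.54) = -2.95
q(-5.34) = 261.16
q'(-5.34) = -136.30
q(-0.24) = -1.34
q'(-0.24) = -1.23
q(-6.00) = 361.70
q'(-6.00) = -168.95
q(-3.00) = 53.39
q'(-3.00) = -48.56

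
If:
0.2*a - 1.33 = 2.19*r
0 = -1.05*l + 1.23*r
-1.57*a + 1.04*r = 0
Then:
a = -0.43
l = -0.76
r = -0.65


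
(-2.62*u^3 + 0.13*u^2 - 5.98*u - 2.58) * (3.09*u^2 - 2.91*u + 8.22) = -8.0958*u^5 + 8.0259*u^4 - 40.3929*u^3 + 10.4982*u^2 - 41.6478*u - 21.2076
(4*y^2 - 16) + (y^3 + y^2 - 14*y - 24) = y^3 + 5*y^2 - 14*y - 40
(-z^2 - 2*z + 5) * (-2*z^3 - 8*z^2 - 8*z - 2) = 2*z^5 + 12*z^4 + 14*z^3 - 22*z^2 - 36*z - 10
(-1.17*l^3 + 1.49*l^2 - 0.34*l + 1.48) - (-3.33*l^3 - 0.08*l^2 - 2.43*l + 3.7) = 2.16*l^3 + 1.57*l^2 + 2.09*l - 2.22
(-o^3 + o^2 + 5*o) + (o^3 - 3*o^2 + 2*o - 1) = -2*o^2 + 7*o - 1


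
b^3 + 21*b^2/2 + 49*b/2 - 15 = (b - 1/2)*(b + 5)*(b + 6)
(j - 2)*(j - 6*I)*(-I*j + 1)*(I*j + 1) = j^4 - 2*j^3 - 6*I*j^3 + j^2 + 12*I*j^2 - 2*j - 6*I*j + 12*I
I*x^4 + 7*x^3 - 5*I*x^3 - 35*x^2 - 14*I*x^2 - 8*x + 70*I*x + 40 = (x - 5)*(x - 4*I)*(x - 2*I)*(I*x + 1)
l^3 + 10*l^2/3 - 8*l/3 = l*(l - 2/3)*(l + 4)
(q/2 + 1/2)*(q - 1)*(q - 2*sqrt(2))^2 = q^4/2 - 2*sqrt(2)*q^3 + 7*q^2/2 + 2*sqrt(2)*q - 4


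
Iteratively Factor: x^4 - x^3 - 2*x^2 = (x - 2)*(x^3 + x^2) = x*(x - 2)*(x^2 + x) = x^2*(x - 2)*(x + 1)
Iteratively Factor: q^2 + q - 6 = (q + 3)*(q - 2)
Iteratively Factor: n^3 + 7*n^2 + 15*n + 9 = (n + 1)*(n^2 + 6*n + 9) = (n + 1)*(n + 3)*(n + 3)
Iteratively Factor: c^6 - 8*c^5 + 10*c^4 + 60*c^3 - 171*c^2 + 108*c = (c - 3)*(c^5 - 5*c^4 - 5*c^3 + 45*c^2 - 36*c) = (c - 3)^2*(c^4 - 2*c^3 - 11*c^2 + 12*c) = (c - 3)^2*(c + 3)*(c^3 - 5*c^2 + 4*c) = (c - 3)^2*(c - 1)*(c + 3)*(c^2 - 4*c) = c*(c - 3)^2*(c - 1)*(c + 3)*(c - 4)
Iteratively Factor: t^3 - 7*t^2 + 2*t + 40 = (t + 2)*(t^2 - 9*t + 20) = (t - 4)*(t + 2)*(t - 5)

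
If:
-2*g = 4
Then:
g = -2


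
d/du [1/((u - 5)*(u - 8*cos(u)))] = ((5 - u)*(u - 8*cos(u)) - (u - 5)^2*(8*sin(u) + 1))/((u - 5)^3*(u - 8*cos(u))^2)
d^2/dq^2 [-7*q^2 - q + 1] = -14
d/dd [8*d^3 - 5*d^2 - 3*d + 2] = 24*d^2 - 10*d - 3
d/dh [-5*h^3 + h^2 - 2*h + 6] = -15*h^2 + 2*h - 2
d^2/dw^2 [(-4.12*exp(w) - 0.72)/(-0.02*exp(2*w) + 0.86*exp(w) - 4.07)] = (0.001648*exp(4*w) + 0.072016*exp(3*w) - 2.04936*exp(2*w) + 14.718904*exp(w) + 70.767532)*exp(w)/(8.0e-6*exp(6*w) - 0.001032*exp(5*w) + 0.04926*exp(4*w) - 1.05608*exp(3*w) + 10.02441*exp(2*w) - 42.737442*exp(w) + 67.419143)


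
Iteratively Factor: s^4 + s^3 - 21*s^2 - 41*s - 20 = (s + 1)*(s^3 - 21*s - 20) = (s - 5)*(s + 1)*(s^2 + 5*s + 4) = (s - 5)*(s + 1)^2*(s + 4)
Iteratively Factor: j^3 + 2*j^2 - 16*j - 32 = (j + 2)*(j^2 - 16) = (j + 2)*(j + 4)*(j - 4)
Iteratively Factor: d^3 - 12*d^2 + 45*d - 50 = (d - 5)*(d^2 - 7*d + 10) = (d - 5)*(d - 2)*(d - 5)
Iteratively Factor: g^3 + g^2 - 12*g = (g - 3)*(g^2 + 4*g) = g*(g - 3)*(g + 4)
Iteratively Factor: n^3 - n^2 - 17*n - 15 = (n + 1)*(n^2 - 2*n - 15) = (n + 1)*(n + 3)*(n - 5)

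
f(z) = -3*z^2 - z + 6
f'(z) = -6*z - 1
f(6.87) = -142.46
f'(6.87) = -42.22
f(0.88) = 2.80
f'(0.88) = -6.28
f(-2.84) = -15.36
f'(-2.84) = 16.04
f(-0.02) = 6.02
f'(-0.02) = -0.88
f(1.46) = -1.85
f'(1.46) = -9.76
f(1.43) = -1.56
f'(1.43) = -9.58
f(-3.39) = -25.09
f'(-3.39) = 19.34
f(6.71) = -135.78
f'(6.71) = -41.26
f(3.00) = -24.00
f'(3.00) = -19.00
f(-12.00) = -414.00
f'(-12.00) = 71.00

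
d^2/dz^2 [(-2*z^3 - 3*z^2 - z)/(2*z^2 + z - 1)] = -8/(8*z^3 - 12*z^2 + 6*z - 1)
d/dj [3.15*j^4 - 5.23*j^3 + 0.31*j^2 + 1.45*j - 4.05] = 12.6*j^3 - 15.69*j^2 + 0.62*j + 1.45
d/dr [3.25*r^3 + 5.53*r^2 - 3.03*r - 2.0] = 9.75*r^2 + 11.06*r - 3.03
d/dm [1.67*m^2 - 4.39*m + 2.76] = 3.34*m - 4.39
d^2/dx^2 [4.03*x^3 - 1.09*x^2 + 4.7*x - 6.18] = 24.18*x - 2.18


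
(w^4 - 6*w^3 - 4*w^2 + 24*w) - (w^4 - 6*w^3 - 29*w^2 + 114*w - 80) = 25*w^2 - 90*w + 80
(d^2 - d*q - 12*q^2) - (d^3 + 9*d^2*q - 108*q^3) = -d^3 - 9*d^2*q + d^2 - d*q + 108*q^3 - 12*q^2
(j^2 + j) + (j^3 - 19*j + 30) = j^3 + j^2 - 18*j + 30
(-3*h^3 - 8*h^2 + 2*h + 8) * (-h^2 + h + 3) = 3*h^5 + 5*h^4 - 19*h^3 - 30*h^2 + 14*h + 24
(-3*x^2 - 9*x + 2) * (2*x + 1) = -6*x^3 - 21*x^2 - 5*x + 2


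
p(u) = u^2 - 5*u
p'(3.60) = 2.20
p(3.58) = -5.08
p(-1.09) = 6.64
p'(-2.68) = -10.36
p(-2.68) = 20.58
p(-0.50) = 2.75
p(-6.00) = 66.00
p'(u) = 2*u - 5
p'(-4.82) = -14.64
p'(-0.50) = -6.00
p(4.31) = -2.97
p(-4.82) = 47.33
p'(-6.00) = -17.00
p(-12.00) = 204.00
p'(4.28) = 3.56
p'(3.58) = 2.16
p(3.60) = -5.04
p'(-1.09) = -7.18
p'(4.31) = 3.62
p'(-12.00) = -29.00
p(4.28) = -3.08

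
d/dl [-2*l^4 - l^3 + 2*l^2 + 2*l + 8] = -8*l^3 - 3*l^2 + 4*l + 2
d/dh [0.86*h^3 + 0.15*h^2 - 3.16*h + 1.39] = 2.58*h^2 + 0.3*h - 3.16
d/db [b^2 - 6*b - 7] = 2*b - 6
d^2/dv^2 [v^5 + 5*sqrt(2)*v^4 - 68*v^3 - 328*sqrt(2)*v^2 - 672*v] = 20*v^3 + 60*sqrt(2)*v^2 - 408*v - 656*sqrt(2)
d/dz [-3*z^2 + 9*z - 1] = 9 - 6*z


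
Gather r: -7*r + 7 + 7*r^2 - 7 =7*r^2 - 7*r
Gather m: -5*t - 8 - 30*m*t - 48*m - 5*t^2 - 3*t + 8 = m*(-30*t - 48) - 5*t^2 - 8*t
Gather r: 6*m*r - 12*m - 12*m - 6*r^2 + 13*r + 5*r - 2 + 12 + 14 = -24*m - 6*r^2 + r*(6*m + 18) + 24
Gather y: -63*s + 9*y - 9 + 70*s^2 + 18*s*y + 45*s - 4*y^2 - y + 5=70*s^2 - 18*s - 4*y^2 + y*(18*s + 8) - 4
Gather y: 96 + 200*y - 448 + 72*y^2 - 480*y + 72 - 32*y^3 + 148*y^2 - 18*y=-32*y^3 + 220*y^2 - 298*y - 280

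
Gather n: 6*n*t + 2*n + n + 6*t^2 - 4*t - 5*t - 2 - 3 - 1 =n*(6*t + 3) + 6*t^2 - 9*t - 6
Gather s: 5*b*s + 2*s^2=5*b*s + 2*s^2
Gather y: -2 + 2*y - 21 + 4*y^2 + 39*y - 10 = 4*y^2 + 41*y - 33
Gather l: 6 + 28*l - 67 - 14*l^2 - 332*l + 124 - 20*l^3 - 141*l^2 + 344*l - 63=-20*l^3 - 155*l^2 + 40*l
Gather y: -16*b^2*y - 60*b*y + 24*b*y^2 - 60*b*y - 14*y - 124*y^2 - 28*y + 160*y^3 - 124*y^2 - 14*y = 160*y^3 + y^2*(24*b - 248) + y*(-16*b^2 - 120*b - 56)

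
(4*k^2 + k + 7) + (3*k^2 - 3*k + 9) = 7*k^2 - 2*k + 16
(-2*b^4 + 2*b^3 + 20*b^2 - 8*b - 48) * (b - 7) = -2*b^5 + 16*b^4 + 6*b^3 - 148*b^2 + 8*b + 336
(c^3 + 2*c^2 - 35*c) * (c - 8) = c^4 - 6*c^3 - 51*c^2 + 280*c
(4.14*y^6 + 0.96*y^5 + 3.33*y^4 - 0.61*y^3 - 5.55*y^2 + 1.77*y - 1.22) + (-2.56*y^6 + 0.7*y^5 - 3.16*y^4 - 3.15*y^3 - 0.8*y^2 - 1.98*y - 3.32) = 1.58*y^6 + 1.66*y^5 + 0.17*y^4 - 3.76*y^3 - 6.35*y^2 - 0.21*y - 4.54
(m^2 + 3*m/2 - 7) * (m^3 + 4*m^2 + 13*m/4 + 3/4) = m^5 + 11*m^4/2 + 9*m^3/4 - 179*m^2/8 - 173*m/8 - 21/4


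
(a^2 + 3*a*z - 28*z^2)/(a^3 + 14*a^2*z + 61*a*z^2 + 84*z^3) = (a - 4*z)/(a^2 + 7*a*z + 12*z^2)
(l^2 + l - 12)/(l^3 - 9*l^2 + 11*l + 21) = (l + 4)/(l^2 - 6*l - 7)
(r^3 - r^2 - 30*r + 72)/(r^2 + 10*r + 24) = (r^2 - 7*r + 12)/(r + 4)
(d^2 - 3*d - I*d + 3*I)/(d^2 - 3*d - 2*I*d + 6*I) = (d - I)/(d - 2*I)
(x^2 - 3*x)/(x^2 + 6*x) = (x - 3)/(x + 6)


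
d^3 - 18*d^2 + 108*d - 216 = (d - 6)^3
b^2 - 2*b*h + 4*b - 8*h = (b + 4)*(b - 2*h)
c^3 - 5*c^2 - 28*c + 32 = (c - 8)*(c - 1)*(c + 4)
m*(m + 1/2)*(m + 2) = m^3 + 5*m^2/2 + m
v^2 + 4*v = v*(v + 4)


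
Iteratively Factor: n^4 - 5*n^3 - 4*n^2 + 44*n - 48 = (n + 3)*(n^3 - 8*n^2 + 20*n - 16) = (n - 2)*(n + 3)*(n^2 - 6*n + 8) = (n - 2)^2*(n + 3)*(n - 4)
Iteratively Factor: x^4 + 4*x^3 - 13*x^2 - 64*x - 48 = (x - 4)*(x^3 + 8*x^2 + 19*x + 12) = (x - 4)*(x + 4)*(x^2 + 4*x + 3) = (x - 4)*(x + 3)*(x + 4)*(x + 1)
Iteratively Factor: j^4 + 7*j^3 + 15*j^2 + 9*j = (j)*(j^3 + 7*j^2 + 15*j + 9) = j*(j + 3)*(j^2 + 4*j + 3) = j*(j + 3)^2*(j + 1)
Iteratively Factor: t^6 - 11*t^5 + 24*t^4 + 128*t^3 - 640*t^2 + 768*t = (t - 3)*(t^5 - 8*t^4 + 128*t^2 - 256*t) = (t - 4)*(t - 3)*(t^4 - 4*t^3 - 16*t^2 + 64*t) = t*(t - 4)*(t - 3)*(t^3 - 4*t^2 - 16*t + 64) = t*(t - 4)^2*(t - 3)*(t^2 - 16) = t*(t - 4)^2*(t - 3)*(t + 4)*(t - 4)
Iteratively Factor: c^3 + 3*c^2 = (c)*(c^2 + 3*c) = c^2*(c + 3)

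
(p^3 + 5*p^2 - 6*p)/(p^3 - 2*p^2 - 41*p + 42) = p/(p - 7)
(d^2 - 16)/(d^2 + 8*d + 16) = (d - 4)/(d + 4)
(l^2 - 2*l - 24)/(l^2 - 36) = (l + 4)/(l + 6)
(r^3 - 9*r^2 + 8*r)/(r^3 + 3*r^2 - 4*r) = (r - 8)/(r + 4)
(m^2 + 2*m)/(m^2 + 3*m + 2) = m/(m + 1)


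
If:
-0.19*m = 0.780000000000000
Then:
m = -4.11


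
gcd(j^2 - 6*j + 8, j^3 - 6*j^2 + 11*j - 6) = j - 2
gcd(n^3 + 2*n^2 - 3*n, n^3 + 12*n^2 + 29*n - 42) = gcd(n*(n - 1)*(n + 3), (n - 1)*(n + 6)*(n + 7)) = n - 1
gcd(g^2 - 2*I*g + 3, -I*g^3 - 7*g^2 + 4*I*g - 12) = g + I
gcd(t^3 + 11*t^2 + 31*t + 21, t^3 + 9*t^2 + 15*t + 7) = t^2 + 8*t + 7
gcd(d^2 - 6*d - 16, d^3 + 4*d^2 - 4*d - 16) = d + 2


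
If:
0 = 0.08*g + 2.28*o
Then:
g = -28.5*o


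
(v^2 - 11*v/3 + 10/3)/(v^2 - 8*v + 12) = (v - 5/3)/(v - 6)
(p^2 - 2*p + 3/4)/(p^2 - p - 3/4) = (2*p - 1)/(2*p + 1)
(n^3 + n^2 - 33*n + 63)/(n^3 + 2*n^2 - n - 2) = (n^3 + n^2 - 33*n + 63)/(n^3 + 2*n^2 - n - 2)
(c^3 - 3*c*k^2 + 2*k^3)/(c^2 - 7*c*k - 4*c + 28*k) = (c^3 - 3*c*k^2 + 2*k^3)/(c^2 - 7*c*k - 4*c + 28*k)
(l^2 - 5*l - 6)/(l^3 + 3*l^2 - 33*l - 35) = (l - 6)/(l^2 + 2*l - 35)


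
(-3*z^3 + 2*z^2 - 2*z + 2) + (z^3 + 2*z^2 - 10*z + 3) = -2*z^3 + 4*z^2 - 12*z + 5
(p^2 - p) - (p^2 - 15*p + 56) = 14*p - 56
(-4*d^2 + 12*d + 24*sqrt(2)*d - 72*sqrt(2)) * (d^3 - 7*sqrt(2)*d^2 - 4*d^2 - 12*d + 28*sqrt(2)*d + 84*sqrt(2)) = -4*d^5 + 28*d^4 + 52*sqrt(2)*d^4 - 364*sqrt(2)*d^3 - 336*d^3 + 2208*d^2 + 1872*sqrt(2)*d - 12096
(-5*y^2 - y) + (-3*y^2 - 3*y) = -8*y^2 - 4*y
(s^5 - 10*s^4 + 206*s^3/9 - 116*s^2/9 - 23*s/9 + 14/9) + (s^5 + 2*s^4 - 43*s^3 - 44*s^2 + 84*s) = 2*s^5 - 8*s^4 - 181*s^3/9 - 512*s^2/9 + 733*s/9 + 14/9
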